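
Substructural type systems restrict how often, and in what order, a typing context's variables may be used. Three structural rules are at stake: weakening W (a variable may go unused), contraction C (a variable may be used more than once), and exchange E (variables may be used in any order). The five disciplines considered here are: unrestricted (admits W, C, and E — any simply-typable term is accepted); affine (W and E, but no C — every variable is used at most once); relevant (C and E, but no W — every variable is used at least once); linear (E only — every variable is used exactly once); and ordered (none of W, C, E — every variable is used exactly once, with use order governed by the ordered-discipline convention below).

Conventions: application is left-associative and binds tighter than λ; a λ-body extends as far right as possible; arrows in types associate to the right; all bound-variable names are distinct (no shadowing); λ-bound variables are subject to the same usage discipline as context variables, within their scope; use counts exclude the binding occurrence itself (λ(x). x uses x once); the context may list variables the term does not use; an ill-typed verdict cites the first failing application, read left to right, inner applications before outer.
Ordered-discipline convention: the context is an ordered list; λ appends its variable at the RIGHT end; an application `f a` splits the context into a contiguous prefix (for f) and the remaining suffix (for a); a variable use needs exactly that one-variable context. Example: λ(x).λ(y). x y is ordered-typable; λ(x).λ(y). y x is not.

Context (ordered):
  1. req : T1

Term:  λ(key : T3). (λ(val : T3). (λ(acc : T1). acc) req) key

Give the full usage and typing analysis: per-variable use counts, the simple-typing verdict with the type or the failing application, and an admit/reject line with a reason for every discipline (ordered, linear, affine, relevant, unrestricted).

use counts: req=1, key [bound]=1, val [bound]=0, acc [bound]=1
order of uses: acc, req, key
typing: well-typed at T3 -> T1
ordered ✗ (unused: val — weakening required)
linear ✗ (unused: val — weakening required)
affine ✓ (no duplicate uses among req, key, val, acc)
relevant ✗ (unused: val — weakening required)
unrestricted ✓ (type-checks (T3 -> T1) and nothing is barred)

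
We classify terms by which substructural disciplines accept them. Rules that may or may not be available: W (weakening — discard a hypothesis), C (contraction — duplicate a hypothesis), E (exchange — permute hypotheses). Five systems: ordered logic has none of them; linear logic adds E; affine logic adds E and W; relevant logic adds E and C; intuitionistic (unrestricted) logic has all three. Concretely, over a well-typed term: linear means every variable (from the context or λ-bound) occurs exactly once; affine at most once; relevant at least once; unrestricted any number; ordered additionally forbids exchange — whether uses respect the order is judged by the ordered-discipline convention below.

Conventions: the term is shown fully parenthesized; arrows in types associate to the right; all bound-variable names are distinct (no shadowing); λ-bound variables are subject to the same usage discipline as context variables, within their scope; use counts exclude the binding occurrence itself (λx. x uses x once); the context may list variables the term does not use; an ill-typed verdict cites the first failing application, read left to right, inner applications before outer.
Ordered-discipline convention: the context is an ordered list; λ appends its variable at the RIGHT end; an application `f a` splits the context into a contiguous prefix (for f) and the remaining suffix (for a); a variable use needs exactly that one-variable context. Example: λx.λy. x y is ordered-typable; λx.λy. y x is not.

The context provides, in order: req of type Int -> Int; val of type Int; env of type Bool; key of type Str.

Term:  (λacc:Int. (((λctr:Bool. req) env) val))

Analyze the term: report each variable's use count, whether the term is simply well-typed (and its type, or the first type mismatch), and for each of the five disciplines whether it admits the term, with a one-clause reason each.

usage: req ×1; val ×1; env ×1; key ×0; acc (λ-bound) ×0; ctr (λ-bound) ×0
uses in reading order: req, env, val
typing: ✓ — Int -> Int
ordered: ✗ — unused: key, acc, ctr — weakening required
linear: ✗ — unused: key, acc, ctr — weakening required
affine: ✓ — req, val, env, key, acc, ctr: no repeats, contraction unneeded
relevant: ✗ — unused: key, acc, ctr — weakening required
unrestricted: ✓ — well-typed at Int -> Int; no restrictions here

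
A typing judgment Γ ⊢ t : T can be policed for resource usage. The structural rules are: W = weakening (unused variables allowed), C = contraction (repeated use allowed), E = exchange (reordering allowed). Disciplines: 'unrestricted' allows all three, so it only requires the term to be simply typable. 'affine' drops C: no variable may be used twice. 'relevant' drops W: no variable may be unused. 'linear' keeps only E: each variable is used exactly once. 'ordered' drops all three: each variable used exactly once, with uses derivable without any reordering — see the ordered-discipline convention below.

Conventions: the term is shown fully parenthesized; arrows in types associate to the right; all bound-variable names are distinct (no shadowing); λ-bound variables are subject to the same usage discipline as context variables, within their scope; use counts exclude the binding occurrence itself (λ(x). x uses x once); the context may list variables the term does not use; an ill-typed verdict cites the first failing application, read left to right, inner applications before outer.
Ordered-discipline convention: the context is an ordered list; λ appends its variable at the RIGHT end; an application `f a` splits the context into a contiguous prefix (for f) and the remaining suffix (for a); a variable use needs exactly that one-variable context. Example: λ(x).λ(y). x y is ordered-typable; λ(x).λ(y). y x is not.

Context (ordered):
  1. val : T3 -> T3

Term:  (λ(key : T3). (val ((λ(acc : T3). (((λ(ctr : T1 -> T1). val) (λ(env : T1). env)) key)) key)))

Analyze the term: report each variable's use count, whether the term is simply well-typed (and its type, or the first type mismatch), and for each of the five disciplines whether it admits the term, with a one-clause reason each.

use counts: val: 2×, key (λ-bound): 2×, acc (λ-bound): 0×, ctr (λ-bound): 0×, env (λ-bound): 1×
left-to-right use order: val, val, env, key, key
typing: well-typed — term : T3 -> T3
ordered ✗ (uses contraction: val ×2, key ×2; unused: acc, ctr — weakening required)
linear ✗ (uses contraction: val ×2, key ×2; unused: acc, ctr — weakening required)
affine ✗ (uses contraction: val ×2, key ×2)
relevant ✗ (unused: acc, ctr — weakening required)
unrestricted ✓ (well-typed at T3 -> T3; no restrictions here)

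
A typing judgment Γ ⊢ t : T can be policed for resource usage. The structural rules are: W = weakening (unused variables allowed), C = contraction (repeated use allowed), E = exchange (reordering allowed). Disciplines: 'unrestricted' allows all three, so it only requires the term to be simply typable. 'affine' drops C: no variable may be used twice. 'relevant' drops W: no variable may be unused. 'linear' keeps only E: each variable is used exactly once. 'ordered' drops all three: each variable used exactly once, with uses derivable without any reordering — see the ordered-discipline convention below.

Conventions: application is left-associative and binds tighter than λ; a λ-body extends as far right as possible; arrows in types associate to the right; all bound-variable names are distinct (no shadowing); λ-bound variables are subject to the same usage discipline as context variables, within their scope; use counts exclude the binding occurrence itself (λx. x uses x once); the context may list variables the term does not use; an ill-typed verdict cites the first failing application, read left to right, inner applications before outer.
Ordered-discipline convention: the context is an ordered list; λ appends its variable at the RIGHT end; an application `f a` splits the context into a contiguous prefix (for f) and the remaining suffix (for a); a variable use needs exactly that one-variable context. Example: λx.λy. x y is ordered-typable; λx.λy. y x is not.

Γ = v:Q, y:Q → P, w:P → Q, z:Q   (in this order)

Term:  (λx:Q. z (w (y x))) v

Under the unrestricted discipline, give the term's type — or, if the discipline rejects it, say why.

not well-typed under unrestricted — fails simple typing
counts: v=1, y=1, w=1, z=1, x (λ-bound)=1
use order (left to right): z, w, y, x, v
typing: ill-typed: applying a non-function (Q)
summary: ordered ✗, linear ✗, affine ✗, relevant ✗, unrestricted ✗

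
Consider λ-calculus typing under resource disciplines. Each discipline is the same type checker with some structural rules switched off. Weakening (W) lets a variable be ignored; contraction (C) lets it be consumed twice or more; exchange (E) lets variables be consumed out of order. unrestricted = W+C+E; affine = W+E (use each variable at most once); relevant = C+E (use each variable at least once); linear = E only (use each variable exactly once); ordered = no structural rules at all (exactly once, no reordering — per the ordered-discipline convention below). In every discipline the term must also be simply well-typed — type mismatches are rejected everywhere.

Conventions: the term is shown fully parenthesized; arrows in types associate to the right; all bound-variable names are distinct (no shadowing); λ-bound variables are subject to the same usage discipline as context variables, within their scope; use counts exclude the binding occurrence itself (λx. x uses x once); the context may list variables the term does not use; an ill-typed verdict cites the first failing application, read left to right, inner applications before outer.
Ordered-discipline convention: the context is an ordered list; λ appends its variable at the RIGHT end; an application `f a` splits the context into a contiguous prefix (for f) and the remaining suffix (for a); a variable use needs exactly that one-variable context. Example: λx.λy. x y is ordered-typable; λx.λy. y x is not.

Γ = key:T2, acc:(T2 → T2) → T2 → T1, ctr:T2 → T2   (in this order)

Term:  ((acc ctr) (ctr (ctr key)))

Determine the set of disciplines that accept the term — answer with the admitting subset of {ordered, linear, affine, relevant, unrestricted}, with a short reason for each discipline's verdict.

accepted by: relevant, unrestricted
counts: key: 1×; acc: 1×; ctr: 3×
use order (left to right): acc, ctr, ctr, ctr, key
typing: well-typed — term : T1
ordered ✗ (repeated use of ctr ×3)
linear ✗ (repeated use of ctr ×3)
affine ✗ (repeated use of ctr ×3)
relevant ✓ (none of key, acc, ctr goes unused)
unrestricted ✓ (simply typable at T1; W, C, E all held)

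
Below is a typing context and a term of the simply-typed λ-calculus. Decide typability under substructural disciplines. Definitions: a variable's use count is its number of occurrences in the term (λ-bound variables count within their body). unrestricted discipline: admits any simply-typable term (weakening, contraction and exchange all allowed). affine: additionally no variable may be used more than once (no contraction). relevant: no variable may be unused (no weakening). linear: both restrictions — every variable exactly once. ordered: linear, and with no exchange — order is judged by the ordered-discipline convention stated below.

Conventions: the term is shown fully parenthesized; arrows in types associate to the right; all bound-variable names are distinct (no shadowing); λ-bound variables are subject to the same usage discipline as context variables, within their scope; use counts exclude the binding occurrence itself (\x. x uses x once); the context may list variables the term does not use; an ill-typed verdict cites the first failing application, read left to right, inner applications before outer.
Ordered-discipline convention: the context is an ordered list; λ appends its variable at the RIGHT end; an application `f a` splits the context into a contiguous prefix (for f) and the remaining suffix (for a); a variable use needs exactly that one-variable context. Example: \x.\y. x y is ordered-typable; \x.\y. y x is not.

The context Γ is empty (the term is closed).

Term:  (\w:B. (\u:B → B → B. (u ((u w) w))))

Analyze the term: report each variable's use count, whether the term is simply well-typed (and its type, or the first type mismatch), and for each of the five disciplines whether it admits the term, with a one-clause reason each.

variable uses: w (λ-bound)=2, u (λ-bound)=2
left-to-right use order: u, u, w, w
typing: ✓ — B → (B → B → B) → B → B
ordered ✗ (needs contraction — w ×2, u ×2)
linear ✗ (needs contraction — w ×2, u ×2)
affine ✗ (needs contraction — w ×2, u ×2)
relevant ✓ (w, u: all used, weakening unneeded)
unrestricted ✓ (simply typable at B → (B → B → B) → B → B; W, C, E all held)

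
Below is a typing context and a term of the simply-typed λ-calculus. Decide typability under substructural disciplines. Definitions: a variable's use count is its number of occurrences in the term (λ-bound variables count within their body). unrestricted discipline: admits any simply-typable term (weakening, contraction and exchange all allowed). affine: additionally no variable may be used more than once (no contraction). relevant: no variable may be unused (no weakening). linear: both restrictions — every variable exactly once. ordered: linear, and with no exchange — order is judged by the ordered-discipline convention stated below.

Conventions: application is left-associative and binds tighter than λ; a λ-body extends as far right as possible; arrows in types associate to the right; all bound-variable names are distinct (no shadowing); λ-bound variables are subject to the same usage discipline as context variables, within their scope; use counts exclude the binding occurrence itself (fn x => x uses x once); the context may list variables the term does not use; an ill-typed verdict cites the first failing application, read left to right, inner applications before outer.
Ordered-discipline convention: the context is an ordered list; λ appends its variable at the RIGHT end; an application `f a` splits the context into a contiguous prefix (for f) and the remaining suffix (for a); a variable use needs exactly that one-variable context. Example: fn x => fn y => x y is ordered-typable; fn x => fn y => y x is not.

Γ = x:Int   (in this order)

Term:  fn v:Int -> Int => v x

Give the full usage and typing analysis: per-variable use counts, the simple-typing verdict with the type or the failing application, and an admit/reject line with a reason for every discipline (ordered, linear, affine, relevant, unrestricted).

counts: x=1, v [bound]=1
order of uses: v, x
typing: well-typed — term : (Int -> Int) -> Int
ordered: ✗, no ordered split (uses run v, x)
linear: ✓, exactly-once usage across x, v
affine: ✓, no duplicate uses among x, v
relevant: ✓, at least one use each (x, v)
unrestricted: ✓, type-checks ((Int -> Int) -> Int) and nothing is barred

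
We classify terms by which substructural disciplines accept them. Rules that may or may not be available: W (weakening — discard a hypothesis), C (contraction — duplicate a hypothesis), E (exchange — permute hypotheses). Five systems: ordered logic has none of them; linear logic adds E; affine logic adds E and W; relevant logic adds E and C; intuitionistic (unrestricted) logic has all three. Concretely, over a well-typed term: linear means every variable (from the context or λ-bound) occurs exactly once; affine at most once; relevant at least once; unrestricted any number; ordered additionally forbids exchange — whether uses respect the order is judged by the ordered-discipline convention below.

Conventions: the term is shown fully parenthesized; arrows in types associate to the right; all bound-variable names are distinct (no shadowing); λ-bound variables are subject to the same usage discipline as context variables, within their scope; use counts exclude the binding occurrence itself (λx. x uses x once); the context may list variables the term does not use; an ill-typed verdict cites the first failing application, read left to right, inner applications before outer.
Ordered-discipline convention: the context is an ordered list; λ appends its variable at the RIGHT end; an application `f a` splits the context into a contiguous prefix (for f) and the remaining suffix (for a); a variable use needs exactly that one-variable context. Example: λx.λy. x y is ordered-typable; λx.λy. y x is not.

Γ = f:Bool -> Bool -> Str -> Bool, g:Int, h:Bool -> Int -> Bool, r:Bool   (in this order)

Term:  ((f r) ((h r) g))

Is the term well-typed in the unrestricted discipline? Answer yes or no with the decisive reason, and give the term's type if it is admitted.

yes — typability at Str -> Bool is all that's needed; term : Str -> Bool
counts: f ×1; g ×1; h ×1; r ×2
left-to-right use order: f, r, h, r, g
typing: well-typed — term : Str -> Bool
per-discipline verdicts: ordered ✗, linear ✗, affine ✗, relevant ✓, unrestricted ✓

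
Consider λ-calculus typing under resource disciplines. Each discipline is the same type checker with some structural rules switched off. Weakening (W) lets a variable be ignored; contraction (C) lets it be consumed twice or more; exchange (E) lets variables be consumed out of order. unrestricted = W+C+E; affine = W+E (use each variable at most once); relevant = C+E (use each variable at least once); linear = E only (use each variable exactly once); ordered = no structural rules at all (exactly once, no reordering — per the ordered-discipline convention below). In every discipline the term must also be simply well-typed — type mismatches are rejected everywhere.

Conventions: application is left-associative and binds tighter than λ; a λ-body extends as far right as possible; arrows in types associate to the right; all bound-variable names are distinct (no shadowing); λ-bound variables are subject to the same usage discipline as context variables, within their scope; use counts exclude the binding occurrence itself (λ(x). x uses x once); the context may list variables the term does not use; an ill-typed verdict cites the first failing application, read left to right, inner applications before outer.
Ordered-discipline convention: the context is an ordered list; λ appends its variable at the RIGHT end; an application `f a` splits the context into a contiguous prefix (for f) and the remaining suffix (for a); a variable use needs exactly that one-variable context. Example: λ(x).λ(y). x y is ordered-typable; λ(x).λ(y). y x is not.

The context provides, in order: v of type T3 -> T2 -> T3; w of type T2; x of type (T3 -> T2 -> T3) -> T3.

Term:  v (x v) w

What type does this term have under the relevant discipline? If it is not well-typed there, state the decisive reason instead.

term : T3
counts: v: 2, w: 1, x: 1
left-to-right use order: v, x, v, w
typing: the term checks, with type T3
summary: ordered ✗; linear ✗; affine ✗; relevant ✓; unrestricted ✓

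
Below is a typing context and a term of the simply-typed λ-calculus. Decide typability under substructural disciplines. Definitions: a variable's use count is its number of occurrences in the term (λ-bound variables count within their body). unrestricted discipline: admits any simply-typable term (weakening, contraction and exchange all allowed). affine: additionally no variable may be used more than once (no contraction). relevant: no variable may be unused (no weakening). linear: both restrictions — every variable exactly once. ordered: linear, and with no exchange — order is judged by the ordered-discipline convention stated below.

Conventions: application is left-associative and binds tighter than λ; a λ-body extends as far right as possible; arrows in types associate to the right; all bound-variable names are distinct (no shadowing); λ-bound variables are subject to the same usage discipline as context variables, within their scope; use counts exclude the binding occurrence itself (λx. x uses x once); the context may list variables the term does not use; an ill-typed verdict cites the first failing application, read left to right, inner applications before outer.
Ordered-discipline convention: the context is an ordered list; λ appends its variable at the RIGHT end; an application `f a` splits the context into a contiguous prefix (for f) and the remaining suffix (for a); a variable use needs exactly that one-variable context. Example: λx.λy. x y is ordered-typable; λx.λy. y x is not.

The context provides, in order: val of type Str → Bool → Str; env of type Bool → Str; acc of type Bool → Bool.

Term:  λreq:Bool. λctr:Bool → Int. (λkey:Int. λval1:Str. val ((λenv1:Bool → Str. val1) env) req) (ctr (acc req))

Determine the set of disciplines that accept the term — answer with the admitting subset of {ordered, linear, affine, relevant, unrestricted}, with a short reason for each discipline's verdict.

accepted by: unrestricted
use counts: val: 1; env: 1; acc: 1; req [bound]: 2; ctr [bound]: 1; key [bound]: 0; val1 [bound]: 1; env1 [bound]: 0
uses in reading order: val, val1, env, req, ctr, acc, req
typing: ✓ — Bool → (Bool → Int) → Str → Str
ordered: ✗ — needs contraction — req ×2; key, env1 never used (weakening)
linear: ✗ — needs contraction — req ×2; key, env1 never used (weakening)
affine: ✗ — needs contraction — req ×2
relevant: ✗ — key, env1 never used (weakening)
unrestricted: ✓ — type-checks (Bool → (Bool → Int) → Str → Str) and nothing is barred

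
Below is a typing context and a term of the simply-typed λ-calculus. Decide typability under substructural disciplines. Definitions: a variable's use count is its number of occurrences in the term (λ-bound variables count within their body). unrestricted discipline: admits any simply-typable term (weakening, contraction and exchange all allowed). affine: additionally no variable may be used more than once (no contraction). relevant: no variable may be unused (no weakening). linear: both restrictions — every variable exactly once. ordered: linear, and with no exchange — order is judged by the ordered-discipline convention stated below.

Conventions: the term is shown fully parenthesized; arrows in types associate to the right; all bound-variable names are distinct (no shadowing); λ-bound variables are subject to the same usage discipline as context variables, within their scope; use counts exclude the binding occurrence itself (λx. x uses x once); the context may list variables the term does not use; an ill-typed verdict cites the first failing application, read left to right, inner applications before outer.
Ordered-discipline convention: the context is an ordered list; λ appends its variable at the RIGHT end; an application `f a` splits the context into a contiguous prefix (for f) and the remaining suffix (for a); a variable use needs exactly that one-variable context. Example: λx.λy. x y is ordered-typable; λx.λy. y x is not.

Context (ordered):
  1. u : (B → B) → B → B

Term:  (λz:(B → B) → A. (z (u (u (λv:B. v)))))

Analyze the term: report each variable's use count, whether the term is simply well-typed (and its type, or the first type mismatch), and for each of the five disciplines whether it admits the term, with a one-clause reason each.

variable uses: u: 2; z (λ-bound): 1; v (λ-bound): 1
uses in reading order: z, u, u, v
typing: ✓ — ((B → B) → A) → A
ordered: ✗ — needs contraction — u ×2
linear: ✗ — needs contraction — u ×2
affine: ✗ — needs contraction — u ×2
relevant: ✓ — every one of u, z, v appears
unrestricted: ✓ — typability at ((B → B) → A) → A is all that's needed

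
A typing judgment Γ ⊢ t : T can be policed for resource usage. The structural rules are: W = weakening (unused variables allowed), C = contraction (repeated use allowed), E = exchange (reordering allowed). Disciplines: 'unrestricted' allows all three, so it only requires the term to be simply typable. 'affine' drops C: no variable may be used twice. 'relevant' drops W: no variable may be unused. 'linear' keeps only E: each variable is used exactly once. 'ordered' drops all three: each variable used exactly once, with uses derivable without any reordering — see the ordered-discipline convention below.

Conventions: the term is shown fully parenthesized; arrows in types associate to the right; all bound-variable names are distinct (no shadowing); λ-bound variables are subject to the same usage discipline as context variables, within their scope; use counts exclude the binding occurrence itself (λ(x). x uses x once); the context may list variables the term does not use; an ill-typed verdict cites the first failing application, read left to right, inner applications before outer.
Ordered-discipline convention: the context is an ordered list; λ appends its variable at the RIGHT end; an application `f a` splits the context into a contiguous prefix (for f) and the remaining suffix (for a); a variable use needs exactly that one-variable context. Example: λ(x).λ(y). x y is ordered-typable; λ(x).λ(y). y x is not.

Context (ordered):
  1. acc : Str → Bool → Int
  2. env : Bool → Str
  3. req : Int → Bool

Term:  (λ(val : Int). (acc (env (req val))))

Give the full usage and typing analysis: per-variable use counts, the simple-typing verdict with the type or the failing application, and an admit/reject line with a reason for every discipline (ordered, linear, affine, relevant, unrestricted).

variable uses: acc: 1×, env: 1×, req: 1×, val (bound): 1×
order of uses: acc, env, req, val
typing: well-typed at Int → Bool → Int
ordered ✓ (acc, env, req, val once each; derivable with no W/C/E)
linear ✓ (single use per variable (acc, env, req, val))
affine ✓ (no duplicate uses among acc, env, req, val)
relevant ✓ (every one of acc, env, req, val appears)
unrestricted ✓ (type-checks (Int → Bool → Int) and nothing is barred)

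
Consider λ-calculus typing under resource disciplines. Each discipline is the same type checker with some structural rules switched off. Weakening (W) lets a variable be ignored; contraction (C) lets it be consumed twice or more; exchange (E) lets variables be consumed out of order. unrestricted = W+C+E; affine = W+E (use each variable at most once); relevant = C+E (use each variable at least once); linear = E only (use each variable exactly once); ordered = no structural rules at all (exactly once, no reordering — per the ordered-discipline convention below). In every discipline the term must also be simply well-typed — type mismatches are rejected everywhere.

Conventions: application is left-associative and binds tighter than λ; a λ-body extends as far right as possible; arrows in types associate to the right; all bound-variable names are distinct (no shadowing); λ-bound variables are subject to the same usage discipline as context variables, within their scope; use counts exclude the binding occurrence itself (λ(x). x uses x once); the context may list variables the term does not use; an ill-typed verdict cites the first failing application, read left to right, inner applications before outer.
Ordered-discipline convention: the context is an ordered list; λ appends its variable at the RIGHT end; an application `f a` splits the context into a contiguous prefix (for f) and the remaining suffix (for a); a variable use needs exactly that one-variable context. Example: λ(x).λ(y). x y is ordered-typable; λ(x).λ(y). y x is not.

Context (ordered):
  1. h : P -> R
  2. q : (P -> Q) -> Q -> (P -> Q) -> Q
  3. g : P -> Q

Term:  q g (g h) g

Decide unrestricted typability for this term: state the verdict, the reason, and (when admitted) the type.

no — the type mismatch rejects it
use counts: h ×1, q ×1, g ×3
left-to-right use order: q, g, g, h, g
typing: ill-typed: argument of type P -> R where P is required
across the five disciplines: ordered ✗ | linear ✗ | affine ✗ | relevant ✗ | unrestricted ✗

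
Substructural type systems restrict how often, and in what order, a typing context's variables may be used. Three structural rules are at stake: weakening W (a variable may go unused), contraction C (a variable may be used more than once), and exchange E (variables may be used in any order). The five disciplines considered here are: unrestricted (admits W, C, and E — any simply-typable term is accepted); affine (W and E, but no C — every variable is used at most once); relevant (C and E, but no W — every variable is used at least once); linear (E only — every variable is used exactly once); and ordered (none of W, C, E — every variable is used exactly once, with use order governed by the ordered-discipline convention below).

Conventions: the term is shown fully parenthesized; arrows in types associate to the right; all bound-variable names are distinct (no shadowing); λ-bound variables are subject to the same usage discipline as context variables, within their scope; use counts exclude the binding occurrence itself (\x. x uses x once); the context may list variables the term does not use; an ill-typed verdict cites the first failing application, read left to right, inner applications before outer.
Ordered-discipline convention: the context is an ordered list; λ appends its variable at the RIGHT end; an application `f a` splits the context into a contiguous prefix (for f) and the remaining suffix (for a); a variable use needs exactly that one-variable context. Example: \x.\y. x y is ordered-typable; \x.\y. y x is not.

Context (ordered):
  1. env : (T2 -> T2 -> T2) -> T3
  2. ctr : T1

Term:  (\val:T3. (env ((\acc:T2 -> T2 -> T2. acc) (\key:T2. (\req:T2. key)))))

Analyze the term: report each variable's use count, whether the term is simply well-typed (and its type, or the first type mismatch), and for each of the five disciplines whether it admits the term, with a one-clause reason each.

usage: env: 1, ctr: 0, val (λ-bound): 0, acc (λ-bound): 1, key (λ-bound): 1, req (λ-bound): 0
order of uses: env, acc, key
typing: well-typed — term : T3 -> T3
ordered ✗ (needs weakening: ctr, val, req unused)
linear ✗ (needs weakening: ctr, val, req unused)
affine ✓ (none of env, ctr, val, acc, key, req used more than once)
relevant ✗ (needs weakening: ctr, val, req unused)
unrestricted ✓ (simply typable at T3 -> T3; W, C, E all held)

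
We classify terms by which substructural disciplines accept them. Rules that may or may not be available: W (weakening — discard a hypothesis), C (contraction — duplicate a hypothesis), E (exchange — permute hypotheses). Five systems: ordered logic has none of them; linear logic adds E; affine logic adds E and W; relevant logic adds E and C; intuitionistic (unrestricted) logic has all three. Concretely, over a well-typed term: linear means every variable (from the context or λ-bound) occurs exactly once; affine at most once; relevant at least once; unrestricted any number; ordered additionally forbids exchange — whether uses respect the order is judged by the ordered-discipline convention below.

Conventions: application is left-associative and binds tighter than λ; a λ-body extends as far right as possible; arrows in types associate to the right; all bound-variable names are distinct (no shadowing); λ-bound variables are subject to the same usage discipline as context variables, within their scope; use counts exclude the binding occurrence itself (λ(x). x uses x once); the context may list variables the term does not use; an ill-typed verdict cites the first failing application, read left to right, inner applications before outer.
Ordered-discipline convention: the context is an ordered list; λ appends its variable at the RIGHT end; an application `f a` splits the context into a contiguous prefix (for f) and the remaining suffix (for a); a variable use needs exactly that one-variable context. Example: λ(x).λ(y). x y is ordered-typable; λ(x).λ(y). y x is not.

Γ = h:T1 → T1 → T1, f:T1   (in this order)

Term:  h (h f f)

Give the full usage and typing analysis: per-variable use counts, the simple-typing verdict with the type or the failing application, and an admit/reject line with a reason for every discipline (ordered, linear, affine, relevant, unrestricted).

counts: h ×2; f ×2
use order (left to right): h, h, f, f
typing: ✓ — T1 → T1
ordered: ✗ — h ×2, f ×2 used more than once (contraction)
linear: ✗ — h ×2, f ×2 used more than once (contraction)
affine: ✗ — h ×2, f ×2 used more than once (contraction)
relevant: ✓ — every one of h, f appears
unrestricted: ✓ — well-typed at T1 → T1; no restrictions here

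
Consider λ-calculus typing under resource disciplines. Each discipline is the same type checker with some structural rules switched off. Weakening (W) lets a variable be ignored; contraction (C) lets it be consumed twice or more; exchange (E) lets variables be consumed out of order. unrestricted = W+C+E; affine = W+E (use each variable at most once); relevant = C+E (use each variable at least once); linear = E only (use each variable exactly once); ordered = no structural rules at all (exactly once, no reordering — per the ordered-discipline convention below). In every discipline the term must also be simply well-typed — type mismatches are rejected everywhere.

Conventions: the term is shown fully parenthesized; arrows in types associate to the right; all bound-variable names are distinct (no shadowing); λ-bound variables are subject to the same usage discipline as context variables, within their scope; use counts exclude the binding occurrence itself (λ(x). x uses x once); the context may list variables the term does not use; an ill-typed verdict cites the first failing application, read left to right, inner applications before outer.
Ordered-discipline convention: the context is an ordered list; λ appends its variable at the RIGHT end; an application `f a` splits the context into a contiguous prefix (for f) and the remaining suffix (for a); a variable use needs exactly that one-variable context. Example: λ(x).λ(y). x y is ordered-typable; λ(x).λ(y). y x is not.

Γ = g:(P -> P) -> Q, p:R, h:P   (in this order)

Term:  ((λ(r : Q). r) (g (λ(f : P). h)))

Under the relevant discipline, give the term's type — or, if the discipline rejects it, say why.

not well-typed under relevant — p, f left unused
variable uses: g: 1, p: 0, h: 1, r (λ-bound): 1, f (λ-bound): 0
uses in reading order: r, g, h
typing: well-typed — term : Q
summary: ordered ✗ | linear ✗ | affine ✓ | relevant ✗ | unrestricted ✓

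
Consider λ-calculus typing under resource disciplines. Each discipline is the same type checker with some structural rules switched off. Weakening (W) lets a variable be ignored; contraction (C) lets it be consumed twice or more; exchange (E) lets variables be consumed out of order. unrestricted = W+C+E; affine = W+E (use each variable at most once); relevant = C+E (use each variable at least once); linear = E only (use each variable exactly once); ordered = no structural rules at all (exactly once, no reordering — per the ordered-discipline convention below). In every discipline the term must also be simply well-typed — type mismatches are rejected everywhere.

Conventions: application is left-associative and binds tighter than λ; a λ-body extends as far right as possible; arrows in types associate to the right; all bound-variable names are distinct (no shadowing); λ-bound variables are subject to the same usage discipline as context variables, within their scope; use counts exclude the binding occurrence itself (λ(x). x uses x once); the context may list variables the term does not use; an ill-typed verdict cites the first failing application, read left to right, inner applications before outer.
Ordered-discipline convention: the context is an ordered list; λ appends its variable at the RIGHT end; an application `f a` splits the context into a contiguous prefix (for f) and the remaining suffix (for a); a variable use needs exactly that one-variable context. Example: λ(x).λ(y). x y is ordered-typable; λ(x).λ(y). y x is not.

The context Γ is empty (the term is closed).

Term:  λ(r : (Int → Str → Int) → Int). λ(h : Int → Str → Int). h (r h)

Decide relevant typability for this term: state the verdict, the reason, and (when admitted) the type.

yes — at least one use each (r, h); term : ((Int → Str → Int) → Int) → (Int → Str → Int) → Str → Int
variable uses: r (bound): 1×; h (bound): 2×
use order (left to right): h, r, h
typing: well-typed — term : ((Int → Str → Int) → Int) → (Int → Str → Int) → Str → Int
across the five disciplines: ordered ✗, linear ✗, affine ✗, relevant ✓, unrestricted ✓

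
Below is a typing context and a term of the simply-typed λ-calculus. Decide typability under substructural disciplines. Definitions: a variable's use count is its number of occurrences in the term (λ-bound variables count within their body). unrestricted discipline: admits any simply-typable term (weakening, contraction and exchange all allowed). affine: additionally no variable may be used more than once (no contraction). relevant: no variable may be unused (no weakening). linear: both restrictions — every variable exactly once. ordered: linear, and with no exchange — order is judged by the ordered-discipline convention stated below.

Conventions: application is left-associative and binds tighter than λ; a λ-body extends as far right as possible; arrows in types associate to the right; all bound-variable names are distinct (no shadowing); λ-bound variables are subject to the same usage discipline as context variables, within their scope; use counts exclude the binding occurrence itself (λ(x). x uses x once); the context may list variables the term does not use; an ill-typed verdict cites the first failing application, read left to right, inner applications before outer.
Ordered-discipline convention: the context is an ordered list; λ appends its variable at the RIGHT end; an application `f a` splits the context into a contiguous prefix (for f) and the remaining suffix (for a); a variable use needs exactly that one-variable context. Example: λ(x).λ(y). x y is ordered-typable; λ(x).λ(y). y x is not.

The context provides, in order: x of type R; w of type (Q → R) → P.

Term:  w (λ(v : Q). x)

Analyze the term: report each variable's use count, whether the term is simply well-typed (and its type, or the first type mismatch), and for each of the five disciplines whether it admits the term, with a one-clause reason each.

counts: x: 1; w: 1; v (λ-bound): 0
uses in reading order: w, x
typing: well-typed — term : P
ordered ✗ (v never used (weakening))
linear ✗ (v never used (weakening))
affine ✓ (at most one use each (x, w, v))
relevant ✗ (v never used (weakening))
unrestricted ✓ (type-checks (P) and nothing is barred)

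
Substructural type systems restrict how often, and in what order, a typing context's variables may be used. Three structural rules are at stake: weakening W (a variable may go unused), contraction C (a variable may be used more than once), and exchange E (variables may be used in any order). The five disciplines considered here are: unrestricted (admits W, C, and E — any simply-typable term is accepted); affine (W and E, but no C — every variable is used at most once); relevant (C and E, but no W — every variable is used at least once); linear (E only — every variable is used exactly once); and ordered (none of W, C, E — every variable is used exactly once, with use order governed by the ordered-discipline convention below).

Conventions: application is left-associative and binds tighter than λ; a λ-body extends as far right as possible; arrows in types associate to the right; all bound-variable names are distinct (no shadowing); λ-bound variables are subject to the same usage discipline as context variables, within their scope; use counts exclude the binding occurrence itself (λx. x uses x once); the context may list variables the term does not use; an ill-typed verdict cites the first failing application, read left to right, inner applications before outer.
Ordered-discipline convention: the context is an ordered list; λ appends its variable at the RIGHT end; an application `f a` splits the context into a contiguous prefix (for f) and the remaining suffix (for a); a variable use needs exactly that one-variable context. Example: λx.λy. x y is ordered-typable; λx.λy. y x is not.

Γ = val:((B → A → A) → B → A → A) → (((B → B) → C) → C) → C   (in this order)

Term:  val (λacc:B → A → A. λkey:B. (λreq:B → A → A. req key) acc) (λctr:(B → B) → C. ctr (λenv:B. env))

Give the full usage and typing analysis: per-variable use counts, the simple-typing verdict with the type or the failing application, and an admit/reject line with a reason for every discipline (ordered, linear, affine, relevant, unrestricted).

use counts: val: 1×; acc [bound]: 1×; key [bound]: 1×; req [bound]: 1×; ctr [bound]: 1×; env [bound]: 1×
uses in reading order: val, req, key, acc, ctr, env
typing: well-typed at C
ordered: ✗ — no contiguous prefix/suffix split fits val, req, key, acc, ctr, env
linear: ✓ — each of val, acc, key, req, ctr, env used exactly once
affine: ✓ — no duplicate uses among val, acc, key, req, ctr, env
relevant: ✓ — none of val, acc, key, req, ctr, env goes unused
unrestricted: ✓ — simply typable at C; W, C, E all held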